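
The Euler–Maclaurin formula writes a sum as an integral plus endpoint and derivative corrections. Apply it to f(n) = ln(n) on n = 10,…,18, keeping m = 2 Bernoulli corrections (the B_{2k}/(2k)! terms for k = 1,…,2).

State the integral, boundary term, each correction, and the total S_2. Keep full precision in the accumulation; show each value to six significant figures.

Integral: ∫_10^18 ln(x) dx = 21.0008.
Boundary: ½(f(10) + f(18)) = ½(2.30259 + 2.89037) = 2.59648.
Running total after boundary: 23.5973.
Correction k=1: B_{2}/2! · (f^{(1)}(18) − f^{(1)}(10)) = 1/12 · (0.0555556 − 0.100000) = -0.00370370.
After k=1: 23.5936.
Correction k=2: B_{4}/4! · (f^{(3)}(18) − f^{(3)}(10)) = −1/720 · (0.000342936 − 0.00200000) = 2.30148e-06.

S_2 ≈ 23.5936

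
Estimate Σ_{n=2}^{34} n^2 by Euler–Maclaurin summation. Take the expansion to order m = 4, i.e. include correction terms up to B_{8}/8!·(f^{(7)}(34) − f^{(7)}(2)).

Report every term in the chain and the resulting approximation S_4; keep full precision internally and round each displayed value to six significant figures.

Integral: ∫_2^34 x^2 dx = 13098.7.
½[f(2) + f(34)] = ½[4.00000 + 1156.00] = 580.000.
Running total after boundary: 13678.7.
Correction k=1: B_{2}/2! · (f^{(1)}(34) − f^{(1)}(2)) = 1/12 · (68.0000 − 4.00000) = 5.33333.
Running total after k=1: 13684.0.
Correction k=2: B_{4}/4! · (f^{(3)}(34) − f^{(3)}(2)) = −1/720 · (0.00000 − 0.00000) = 0.00000.
Running total after k=2: 13684.0.
Correction k=3: B_{6}/6! · (f^{(5)}(34) − f^{(5)}(2)) = 1/30240 · (0.00000 − 0.00000) = 0.00000.
Running total after k=3: 13684.0.
Correction k=4: B_{8}/8! · (f^{(7)}(34) − f^{(7)}(2)) = −1/1209600 · (0.00000 − 0.00000) = 0.00000.

S_4 ≈ 13684.0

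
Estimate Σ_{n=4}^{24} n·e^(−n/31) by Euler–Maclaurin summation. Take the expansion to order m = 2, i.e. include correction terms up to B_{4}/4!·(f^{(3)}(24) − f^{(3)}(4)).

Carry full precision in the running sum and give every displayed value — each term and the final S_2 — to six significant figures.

S_2 ≈ 174.758

∫_4^24 x·e^(−x/31) dx evaluates to 167.522.
½[f(4) + f(24)] = ½[3.51578 + 11.0658] = 7.29080.
Running total after boundary: 174.813.
Correction k=1: B_{2}/2! · (f^{(1)}(24) − f^{(1)}(4)) = 1/12 · (0.104114 − 0.765533) = -0.0551183.
Running total after k=1: 174.758.
Correction k=2: B_{4}/4! · (f^{(3)}(24) − f^{(3)}(4)) = −1/720 · (0.00106791 − 0.00262583) = 2.16378e-06.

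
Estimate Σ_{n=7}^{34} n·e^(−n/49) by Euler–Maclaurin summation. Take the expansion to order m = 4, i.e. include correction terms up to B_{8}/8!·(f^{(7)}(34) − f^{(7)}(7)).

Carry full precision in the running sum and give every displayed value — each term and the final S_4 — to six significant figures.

S_4 ≈ 358.176

∫_7^34 x·e^(−x/49) dx evaluates to 346.698.
½[f(7) + f(34)] = ½[6.06815 + 16.9876] = 11.5279.
So far: 358.225.
k=1: B_{2}/(2)! × [f^{(1)}(34) − f^{(1)}(7)] = 1/12 × (0.152949 − 0.743038) = -0.0491741.
Running total after k=1: 358.176.
k=2: B_{4}/(4)! × [f^{(3)}(34) − f^{(3)}(7)] = −1/720 × (0.000479891 − 0.00103157) = 7.66217e-07.
Running total after k=2: 358.176.
k=3: B_{6}/(6)! × [f^{(5)}(34) − f^{(5)}(7)] = 1/30240 × (3.73211e-07 − 7.30389e-07) = -1.18114e-11.
Running total after k=3: 358.176.
k=4: B_{8}/(8)! × [f^{(7)}(34) − f^{(7)}(7)] = −1/1209600 × (2.27635e-10 − 4.29462e-10) = 1.66854e-16.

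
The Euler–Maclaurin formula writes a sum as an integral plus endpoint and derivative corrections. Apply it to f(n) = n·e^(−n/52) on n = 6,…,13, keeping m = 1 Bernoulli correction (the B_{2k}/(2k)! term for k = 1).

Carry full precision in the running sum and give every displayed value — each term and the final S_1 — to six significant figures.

Integral: ∫_6^13 x·e^(−x/52) dx = 54.9799.
½[f(6) + f(13)] = ½[5.34614 + 10.1244] = 7.73528.
Integral + boundary = 62.7151.
k=1: B_{2}/(2)! × [f^{(1)}(13) − f^{(1)}(6)] = 1/12 × (0.584101 − 0.788213) = -0.0170094.

S_1 ≈ 62.6981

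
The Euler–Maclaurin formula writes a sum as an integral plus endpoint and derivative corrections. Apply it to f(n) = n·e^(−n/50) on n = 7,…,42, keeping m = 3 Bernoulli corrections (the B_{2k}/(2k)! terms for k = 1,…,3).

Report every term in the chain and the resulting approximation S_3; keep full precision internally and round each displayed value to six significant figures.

S_3 ≈ 503.855

Integral: ∫_7^42 x·e^(−x/50) dx = 491.803.
Boundary: ½(f(7) + f(42)) = ½(6.08551 + 18.1318) = 12.1087.
Integral + boundary = 503.911.
Correction k=1: B_{2}/2! · (f^{(1)}(42) − f^{(1)}(7)) = 1/12 · (0.0690737 − 0.747648) = -0.0565479.
Partial sum through k=1: 503.855.
Correction k=2: B_{4}/4! · (f^{(3)}(42) − f^{(3)}(7)) = −1/720 · (0.000372998 − 0.000994546) = 8.63261e-07.
Partial sum through k=2: 503.855.
Correction k=3: B_{6}/6! · (f^{(5)}(42) − f^{(5)}(7)) = 1/30240 · (2.87347e-07 − 6.76013e-07) = -1.28527e-11.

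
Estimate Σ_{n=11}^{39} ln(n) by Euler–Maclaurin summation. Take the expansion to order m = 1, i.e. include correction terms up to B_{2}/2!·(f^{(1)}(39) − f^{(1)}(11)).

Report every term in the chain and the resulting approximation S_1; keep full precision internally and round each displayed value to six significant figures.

Integral: ∫_11^39 ln(x) dx = 88.5021.
½[f(11) + f(39)] = ½[2.39790 + 3.66356] = 3.03073.
Integral + boundary = 91.5328.
Correction k=1: B_{2}/2! · (f^{(1)}(39) − f^{(1)}(11)) = 1/12 · (0.0256410 − 0.0909091) = -0.00543901.

S_1 ≈ 91.5273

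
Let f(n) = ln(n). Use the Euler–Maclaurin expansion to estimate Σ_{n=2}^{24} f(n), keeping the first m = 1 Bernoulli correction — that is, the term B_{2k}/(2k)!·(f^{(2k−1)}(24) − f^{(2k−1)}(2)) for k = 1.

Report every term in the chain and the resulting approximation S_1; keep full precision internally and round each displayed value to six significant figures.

Integral: ∫_2^24 ln(x) dx = 52.8870.
½[f(2) + f(24)] = ½[0.693147 + 3.17805] = 1.93560.
So far: 54.8226.
Correction k=1: B_{2}/2! · (f^{(1)}(24) − f^{(1)}(2)) = 1/12 · (0.0416667 − 0.500000) = -0.0381944.

S_1 ≈ 54.7844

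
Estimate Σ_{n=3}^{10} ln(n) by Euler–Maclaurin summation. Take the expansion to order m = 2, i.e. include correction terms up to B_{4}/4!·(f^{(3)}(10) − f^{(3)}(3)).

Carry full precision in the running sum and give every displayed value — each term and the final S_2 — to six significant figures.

∫_3^10 ln(x) dx evaluates to 12.7300.
Endpoint term: (f(3) + f(10))/2 = (1.09861 + 2.30259)/2 = 1.70060.
So far: 14.4306.
Order-1 term: 1/12 · (0.100000 − 0.333333) = -0.0194444.
Partial sum through k=1: 14.4112.
Order-2 term: −1/720 · (0.00200000 − 0.0740741) = 0.000100103.

S_2 ≈ 14.4113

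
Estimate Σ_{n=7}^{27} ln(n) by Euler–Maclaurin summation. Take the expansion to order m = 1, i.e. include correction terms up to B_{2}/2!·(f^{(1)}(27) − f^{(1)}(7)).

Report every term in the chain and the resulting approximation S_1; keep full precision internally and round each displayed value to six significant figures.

S_1 ≈ 57.9783

∫_7^27 ln(x) dx evaluates to 55.3662.
½[f(7) + f(27)] = ½[1.94591 + 3.29584] = 2.62087.
Running total after boundary: 57.9871.
Order-1 term: 1/12 · (0.0370370 − 0.142857) = -0.00881834.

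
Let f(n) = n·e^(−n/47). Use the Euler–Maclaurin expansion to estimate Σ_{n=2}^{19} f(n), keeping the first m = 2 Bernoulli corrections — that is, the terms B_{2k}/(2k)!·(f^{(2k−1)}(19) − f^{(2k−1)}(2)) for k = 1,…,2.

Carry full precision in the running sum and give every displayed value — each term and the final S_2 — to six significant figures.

∫_2^19 x·e^(−x/47) dx evaluates to 136.552.
Boundary: ½(f(2) + f(19)) = ½(1.91668 + 12.6820) = 7.29934.
So far: 143.852.
Correction k=1: B_{2}/2! · (f^{(1)}(19) − f^{(1)}(2)) = 1/12 · (0.397644 − 0.917559) = -0.0433263.
Running total after k=1: 143.808.
Correction k=2: B_{4}/4! · (f^{(3)}(19) − f^{(3)}(2)) = −1/720 · (0.000784333 − 0.00128304) = 6.92651e-07.

S_2 ≈ 143.808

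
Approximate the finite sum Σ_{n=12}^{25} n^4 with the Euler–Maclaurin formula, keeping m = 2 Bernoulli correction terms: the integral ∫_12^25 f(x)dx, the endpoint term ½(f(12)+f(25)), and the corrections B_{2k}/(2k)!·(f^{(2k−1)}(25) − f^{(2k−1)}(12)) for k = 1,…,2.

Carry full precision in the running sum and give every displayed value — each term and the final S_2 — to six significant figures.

S_2 ≈ 2.11367e+06

The integral term ∫_12^25 x^4 dx = 1.90336e+06.
½[f(12) + f(25)] = ½[20736.0 + 390625] = 205680.
Integral + boundary = 2.10904e+06.
Order-1 term: 1/12 · (62500.0 − 6912.00) = 4632.33.
Running total after k=1: 2.11367e+06.
Order-2 term: −1/720 · (600.000 − 288.000) = -0.433333.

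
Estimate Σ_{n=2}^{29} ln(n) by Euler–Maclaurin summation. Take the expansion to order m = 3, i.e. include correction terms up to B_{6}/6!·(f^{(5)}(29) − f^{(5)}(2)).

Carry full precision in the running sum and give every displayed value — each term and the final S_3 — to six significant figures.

The integral term ∫_2^29 ln(x) dx = 69.2653.
Endpoint term: (f(2) + f(29))/2 = (0.693147 + 3.36730)/2 = 2.03022.
Running total after boundary: 71.2955.
Order-1 term: 1/12 · (0.0344828 − 0.500000) = -0.0387931.
Running total after k=1: 71.2567.
Order-2 term: −1/720 · (8.20042e-05 − 0.250000) = 0.000347108.
Running total after k=2: 71.2571.
Order-3 term: 1/30240 · (1.17010e-06 − 0.750000) = -2.48015e-05.

S_3 ≈ 71.2570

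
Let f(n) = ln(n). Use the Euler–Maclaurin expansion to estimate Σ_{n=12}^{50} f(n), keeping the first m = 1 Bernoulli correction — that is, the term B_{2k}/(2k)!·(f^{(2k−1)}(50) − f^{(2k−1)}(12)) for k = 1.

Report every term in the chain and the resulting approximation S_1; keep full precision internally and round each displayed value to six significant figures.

S_1 ≈ 130.975

Integral: ∫_12^50 ln(x) dx = 127.782.
Boundary: ½(f(12) + f(50)) = ½(2.48491 + 3.91202) = 3.19846.
So far: 130.981.
k=1: B_{2}/(2)! × [f^{(1)}(50) − f^{(1)}(12)] = 1/12 × (0.0200000 − 0.0833333) = -0.00527778.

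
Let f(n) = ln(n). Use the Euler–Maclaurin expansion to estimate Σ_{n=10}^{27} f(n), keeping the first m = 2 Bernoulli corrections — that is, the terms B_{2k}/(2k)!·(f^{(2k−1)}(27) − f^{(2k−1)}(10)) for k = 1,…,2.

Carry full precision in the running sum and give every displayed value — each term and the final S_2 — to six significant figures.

∫_10^27 ln(x) dx evaluates to 48.9617.
½[f(10) + f(27)] = ½[2.30259 + 3.29584] = 2.79921.
Running total after boundary: 51.7610.
k=1: B_{2}/(2)! × [f^{(1)}(27) − f^{(1)}(10)] = 1/12 × (0.0370370 − 0.100000) = -0.00524691.
Partial sum through k=1: 51.7557.
k=2: B_{4}/(4)! × [f^{(3)}(27) − f^{(3)}(10)] = −1/720 × (0.000101611 − 0.00200000) = 2.63665e-06.

S_2 ≈ 51.7557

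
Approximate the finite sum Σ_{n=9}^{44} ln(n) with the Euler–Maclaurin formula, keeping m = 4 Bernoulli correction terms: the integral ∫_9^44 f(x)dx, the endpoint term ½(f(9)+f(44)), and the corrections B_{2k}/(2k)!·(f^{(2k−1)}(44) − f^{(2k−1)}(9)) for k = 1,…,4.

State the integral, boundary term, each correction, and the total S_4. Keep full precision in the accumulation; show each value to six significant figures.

S_4 ≈ 114.713

∫_9^44 ln(x) dx evaluates to 111.729.
½[f(9) + f(44)] = ½[2.19722 + 3.78419] = 2.99071.
Integral + boundary = 114.720.
k=1: B_{2}/(2)! × [f^{(1)}(44) − f^{(1)}(9)] = 1/12 × (0.0227273 − 0.111111) = -0.00736532.
Running total after k=1: 114.713.
k=2: B_{4}/(4)! × [f^{(3)}(44) − f^{(3)}(9)] = −1/720 × (2.34786e-05 − 0.00274348) = 3.77779e-06.
Running total after k=2: 114.713.
k=3: B_{6}/(6)! × [f^{(5)}(44) − f^{(5)}(9)] = 1/30240 × (1.45528e-07 − 0.000406442) = -1.34357e-08.
Running total after k=3: 114.713.
k=4: B_{8}/(8)! × [f^{(7)}(44) − f^{(7)}(9)] = −1/1209600 × (2.25509e-09 − 0.000150534) = 1.24448e-10.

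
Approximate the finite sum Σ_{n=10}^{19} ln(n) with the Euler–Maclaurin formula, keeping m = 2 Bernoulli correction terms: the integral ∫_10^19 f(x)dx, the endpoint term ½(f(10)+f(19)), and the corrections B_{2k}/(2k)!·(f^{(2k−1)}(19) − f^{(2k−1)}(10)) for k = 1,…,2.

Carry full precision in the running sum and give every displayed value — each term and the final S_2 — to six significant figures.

S_2 ≈ 26.5381

∫_10^19 ln(x) dx evaluates to 23.9185.
½[f(10) + f(19)] = ½[2.30259 + 2.94444] = 2.62351.
So far: 26.5420.
k=1: B_{2}/(2)! × [f^{(1)}(19) − f^{(1)}(10)] = 1/12 × (0.0526316 − 0.100000) = -0.00394737.
Partial sum through k=1: 26.5381.
k=2: B_{4}/(4)! × [f^{(3)}(19) − f^{(3)}(10)] = −1/720 × (0.000291588 − 0.00200000) = 2.37279e-06.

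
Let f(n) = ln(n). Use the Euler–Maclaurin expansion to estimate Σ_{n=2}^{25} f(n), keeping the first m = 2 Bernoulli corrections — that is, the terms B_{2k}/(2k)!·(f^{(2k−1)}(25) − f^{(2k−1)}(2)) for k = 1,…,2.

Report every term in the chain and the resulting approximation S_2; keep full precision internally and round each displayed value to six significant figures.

∫_2^25 ln(x) dx evaluates to 56.0856.
½[f(2) + f(25)] = ½[0.693147 + 3.21888] = 1.95601.
Running total after boundary: 58.0416.
Correction k=1: B_{2}/2! · (f^{(1)}(25) − f^{(1)}(2)) = 1/12 · (0.0400000 − 0.500000) = -0.0383333.
Partial sum through k=1: 58.0033.
Correction k=2: B_{4}/4! · (f^{(3)}(25) − f^{(3)}(2)) = −1/720 · (0.000128000 − 0.250000) = 0.000347044.

S_2 ≈ 58.0036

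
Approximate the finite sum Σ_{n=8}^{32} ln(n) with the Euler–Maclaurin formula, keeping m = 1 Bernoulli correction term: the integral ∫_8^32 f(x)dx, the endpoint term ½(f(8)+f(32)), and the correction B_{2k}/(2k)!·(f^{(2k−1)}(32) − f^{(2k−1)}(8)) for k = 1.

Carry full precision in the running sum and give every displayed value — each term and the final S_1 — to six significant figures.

The integral term ∫_8^32 ln(x) dx = 70.2680.
Boundary: ½(f(8) + f(32)) = ½(2.07944 + 3.46574) = 2.77259.
So far: 73.0406.
Order-1 term: 1/12 · (0.0312500 − 0.125000) = -0.00781250.

S_1 ≈ 73.0328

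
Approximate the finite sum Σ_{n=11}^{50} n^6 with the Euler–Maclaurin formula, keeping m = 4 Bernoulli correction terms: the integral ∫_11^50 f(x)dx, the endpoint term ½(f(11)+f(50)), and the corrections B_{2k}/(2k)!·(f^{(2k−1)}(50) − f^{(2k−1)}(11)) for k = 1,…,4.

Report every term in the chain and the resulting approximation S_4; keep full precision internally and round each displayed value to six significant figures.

S_4 ≈ 1.19574e+11

Integral: ∫_11^50 x^6 dx = 1.11604e+11.
Endpoint term: (f(11) + f(50))/2 = (1.77156e+06 + 1.56250e+10)/2 = 7.81339e+09.
So far: 1.19418e+11.
Order-1 term: 1/12 · (1.87500e+09 − 966306) = 1.56169e+08.
Partial sum through k=1: 1.19574e+11.
Order-2 term: −1/720 · (1.50000e+07 − 159720) = -20611.5.
Partial sum through k=2: 1.19574e+11.
Order-3 term: 1/30240 · (36000.0 − 7920.00) = 0.928571.
Partial sum through k=3: 1.19574e+11.
Order-4 term: −1/1209600 · (0.00000 − 0.00000) = 0.00000.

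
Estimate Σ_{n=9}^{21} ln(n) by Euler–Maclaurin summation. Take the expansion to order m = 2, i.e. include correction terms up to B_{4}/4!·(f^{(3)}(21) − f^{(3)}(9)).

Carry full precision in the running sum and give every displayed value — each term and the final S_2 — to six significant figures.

∫_9^21 ln(x) dx evaluates to 32.1599.
Boundary: ½(f(9) + f(21)) = ½(2.19722 + 3.04452) = 2.62087.
Integral + boundary = 34.7808.
k=1: B_{2}/(2)! × [f^{(1)}(21) − f^{(1)}(9)] = 1/12 × (0.0476190 − 0.111111) = -0.00529101.
After k=1: 34.7755.
k=2: B_{4}/(4)! × [f^{(3)}(21) − f^{(3)}(9)] = −1/720 × (0.000215959 − 0.00274348) = 3.51045e-06.

S_2 ≈ 34.7755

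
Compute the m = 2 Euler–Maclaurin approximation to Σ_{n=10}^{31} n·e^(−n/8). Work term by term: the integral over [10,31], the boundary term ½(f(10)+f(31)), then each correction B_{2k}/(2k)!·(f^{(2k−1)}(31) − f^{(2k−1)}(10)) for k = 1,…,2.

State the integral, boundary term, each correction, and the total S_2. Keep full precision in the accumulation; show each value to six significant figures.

S_2 ≈ 36.5366

∫_10^31 x·e^(−x/8) dx evaluates to 34.7813.
Endpoint term: (f(10) + f(31))/2 = (2.86505 + 0.643384)/2 = 1.75422.
So far: 36.5356.
Correction k=1: B_{2}/2! · (f^{(1)}(31) − f^{(1)}(10)) = 1/12 · (-0.0596687 − (-0.0716262)) = 0.000996456.
Running total after k=1: 36.5366.
Correction k=2: B_{4}/4! · (f^{(3)}(31) − f^{(3)}(10)) = −1/720 · (-0.000283751 − 0.00783412) = 1.12748e-05.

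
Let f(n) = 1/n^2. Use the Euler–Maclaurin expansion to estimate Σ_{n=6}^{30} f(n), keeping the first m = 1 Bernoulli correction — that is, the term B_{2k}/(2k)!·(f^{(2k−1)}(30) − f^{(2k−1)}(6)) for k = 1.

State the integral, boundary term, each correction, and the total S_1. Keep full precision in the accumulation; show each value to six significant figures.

Integral: ∫_6^30 1/x^2 dx = 0.133333.
½[f(6) + f(30)] = ½[0.0277778 + 0.00111111] = 0.0144444.
So far: 0.147778.
k=1: B_{2}/(2)! × [f^{(1)}(30) − f^{(1)}(6)] = 1/12 × (-7.40741e-05 − (-0.00925926)) = 0.000765432.

S_1 ≈ 0.148543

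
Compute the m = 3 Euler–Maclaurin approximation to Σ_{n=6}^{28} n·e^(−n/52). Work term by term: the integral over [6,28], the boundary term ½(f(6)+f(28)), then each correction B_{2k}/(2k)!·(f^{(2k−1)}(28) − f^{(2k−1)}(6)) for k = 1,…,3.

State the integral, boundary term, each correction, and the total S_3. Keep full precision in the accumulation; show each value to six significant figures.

∫_6^28 x·e^(−x/52) dx evaluates to 259.361.
Boundary: ½(f(6) + f(28)) = ½(5.34614 + 16.3421) = 10.8441.
Integral + boundary = 270.205.
Order-1 term: 1/12 · (0.269375 − 0.788213) = -0.0432365.
Partial sum through k=1: 270.162.
Order-2 term: −1/720 · (0.000531311 − 0.000950540) = 5.82262e-07.
Partial sum through k=2: 270.162.
Order-3 term: 1/30240 · (3.56140e-07 − 5.95259e-07) = -7.90739e-12.

S_3 ≈ 270.162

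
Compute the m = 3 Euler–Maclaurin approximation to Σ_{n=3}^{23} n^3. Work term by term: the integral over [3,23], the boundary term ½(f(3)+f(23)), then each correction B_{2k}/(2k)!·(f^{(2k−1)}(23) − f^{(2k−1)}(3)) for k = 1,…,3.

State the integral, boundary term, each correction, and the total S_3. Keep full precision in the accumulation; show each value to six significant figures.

The integral term ∫_3^23 x^3 dx = 69940.0.
Endpoint term: (f(3) + f(23))/2 = (27.0000 + 12167.0)/2 = 6097.00.
Integral + boundary = 76037.0.
Order-1 term: 1/12 · (1587.00 − 27.0000) = 130.000.
Running total after k=1: 76167.0.
Order-2 term: −1/720 · (6.00000 − 6.00000) = 0.00000.
Running total after k=2: 76167.0.
Order-3 term: 1/30240 · (0.00000 − 0.00000) = 0.00000.

S_3 ≈ 76167.0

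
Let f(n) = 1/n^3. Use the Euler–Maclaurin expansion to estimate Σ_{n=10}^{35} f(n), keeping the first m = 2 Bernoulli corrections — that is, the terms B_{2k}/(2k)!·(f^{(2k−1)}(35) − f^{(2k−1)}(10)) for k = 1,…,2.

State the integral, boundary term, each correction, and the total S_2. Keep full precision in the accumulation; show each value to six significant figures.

Integral: ∫_10^35 1/x^3 dx = 0.00459184.
Boundary: ½(f(10) + f(35)) = ½(0.00100000 + 2.33236e-05) = 0.000511662.
Running total after boundary: 0.00510350.
k=1: B_{2}/(2)! × [f^{(1)}(35) − f^{(1)}(10)] = 1/12 × (-1.99917e-06 − (-0.000300000)) = 2.48334e-05.
After k=1: 0.00512833.
k=2: B_{4}/(4)! × [f^{(3)}(35) − f^{(3)}(10)] = −1/720 × (-3.26395e-08 − (-6.00000e-05)) = -8.32880e-08.

S_2 ≈ 0.00512825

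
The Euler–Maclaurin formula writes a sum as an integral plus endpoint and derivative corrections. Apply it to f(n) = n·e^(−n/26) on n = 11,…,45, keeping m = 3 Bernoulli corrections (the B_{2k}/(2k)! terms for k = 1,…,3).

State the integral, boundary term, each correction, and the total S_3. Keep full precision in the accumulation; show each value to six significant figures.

∫_11^45 x·e^(−x/26) dx evaluates to 303.122.
Endpoint term: (f(11) + f(45))/2 = (7.20531 + 7.97166)/2 = 7.58849.
Integral + boundary = 310.710.
k=1: B_{2}/(2)! × [f^{(1)}(45) − f^{(1)}(11)] = 1/12 × (-0.129454 − 0.377901) = -0.0422796.
Partial sum through k=1: 310.668.
k=2: B_{4}/(4)! × [f^{(3)}(45) − f^{(3)}(11)] = −1/720 × (0.000332606 − 0.00249698) = 3.00607e-06.
Partial sum through k=2: 310.668.
k=3: B_{6}/(6)! × [f^{(5)}(45) − f^{(5)}(11)] = 1/30240 × (1.26733e-06 − 6.56055e-06) = -1.75040e-10.

S_3 ≈ 310.668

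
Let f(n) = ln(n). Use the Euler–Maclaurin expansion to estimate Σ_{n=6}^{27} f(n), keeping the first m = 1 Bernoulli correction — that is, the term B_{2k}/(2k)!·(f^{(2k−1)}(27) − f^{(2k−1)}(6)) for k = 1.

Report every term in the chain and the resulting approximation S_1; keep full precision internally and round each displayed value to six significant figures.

S_1 ≈ 59.7700

∫_6^27 ln(x) dx evaluates to 57.2370.
½[f(6) + f(27)] = ½[1.79176 + 3.29584] = 2.54380.
Running total after boundary: 59.7808.
Correction k=1: B_{2}/2! · (f^{(1)}(27) − f^{(1)}(6)) = 1/12 · (0.0370370 − 0.166667) = -0.0108025.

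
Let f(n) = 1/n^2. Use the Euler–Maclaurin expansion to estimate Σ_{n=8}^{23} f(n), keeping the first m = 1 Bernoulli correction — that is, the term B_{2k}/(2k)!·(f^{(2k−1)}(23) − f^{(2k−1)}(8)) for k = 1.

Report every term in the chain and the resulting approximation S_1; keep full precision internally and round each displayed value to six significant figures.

S_1 ≈ 0.0905912

The integral term ∫_8^23 1/x^2 dx = 0.0815217.
½[f(8) + f(23)] = ½[0.0156250 + 0.00189036] = 0.00875768.
Integral + boundary = 0.0902794.
Order-1 term: 1/12 · (-0.000164379 − (-0.00390625)) = 0.000311823.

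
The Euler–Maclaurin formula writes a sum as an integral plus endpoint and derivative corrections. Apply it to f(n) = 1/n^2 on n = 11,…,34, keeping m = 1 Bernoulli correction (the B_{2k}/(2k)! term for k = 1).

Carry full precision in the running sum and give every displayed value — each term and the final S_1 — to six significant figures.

∫_11^34 1/x^2 dx evaluates to 0.0614973.
½[f(11) + f(34)] = ½[0.00826446 + 0.000865052] = 0.00456476.
Integral + boundary = 0.0660621.
k=1: B_{2}/(2)! × [f^{(1)}(34) − f^{(1)}(11)] = 1/12 × (-5.08854e-05 − (-0.00150263)) = 0.000120979.

S_1 ≈ 0.0661831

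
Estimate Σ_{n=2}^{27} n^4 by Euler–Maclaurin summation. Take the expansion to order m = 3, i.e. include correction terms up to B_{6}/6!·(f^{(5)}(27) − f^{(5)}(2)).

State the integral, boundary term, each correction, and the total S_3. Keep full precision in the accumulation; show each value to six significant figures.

S_3 ≈ 3.14206e+06

The integral term ∫_2^27 x^4 dx = 2.86978e+06.
Boundary: ½(f(2) + f(27)) = ½(16.0000 + 531441) = 265728.
Running total after boundary: 3.13550e+06.
Correction k=1: B_{2}/2! · (f^{(1)}(27) − f^{(1)}(2)) = 1/12 · (78732.0 − 32.0000) = 6558.33.
After k=1: 3.14206e+06.
Correction k=2: B_{4}/4! · (f^{(3)}(27) − f^{(3)}(2)) = −1/720 · (648.000 − 48.0000) = -0.833333.
After k=2: 3.14206e+06.
Correction k=3: B_{6}/6! · (f^{(5)}(27) − f^{(5)}(2)) = 1/30240 · (0.00000 − 0.00000) = 0.00000.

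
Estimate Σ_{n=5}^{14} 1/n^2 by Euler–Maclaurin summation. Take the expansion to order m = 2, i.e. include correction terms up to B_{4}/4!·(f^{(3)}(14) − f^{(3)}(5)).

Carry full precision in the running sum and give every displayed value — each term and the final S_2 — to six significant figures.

S_2 ≈ 0.152384

∫_5^14 1/x^2 dx evaluates to 0.128571.
½[f(5) + f(14)] = ½[0.0400000 + 0.00510204] = 0.0225510.
So far: 0.151122.
k=1: B_{2}/(2)! × [f^{(1)}(14) − f^{(1)}(5)] = 1/12 × (-0.000728863 − (-0.0160000)) = 0.00127259.
Partial sum through k=1: 0.152395.
k=2: B_{4}/(4)! × [f^{(3)}(14) − f^{(3)}(5)] = −1/720 × (-4.46243e-05 − (-0.00768000)) = -1.06047e-05.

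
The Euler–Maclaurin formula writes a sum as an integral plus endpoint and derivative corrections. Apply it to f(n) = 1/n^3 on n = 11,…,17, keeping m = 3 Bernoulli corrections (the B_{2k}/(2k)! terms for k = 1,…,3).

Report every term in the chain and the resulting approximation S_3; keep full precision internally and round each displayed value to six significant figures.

S_3 ≈ 0.00289359

The integral term ∫_11^17 1/x^3 dx = 0.00240213.
½[f(11) + f(17)] = ½[0.000751315 + 0.000203542] = 0.000477428.
Running total after boundary: 0.00287956.
Order-1 term: 1/12 · (-3.59191e-05 − (-0.000204904)) = 1.40821e-05.
Running total after k=1: 0.00289364.
Order-2 term: −1/720 · (-2.48575e-06 − (-3.38684e-05)) = -4.35871e-08.
Running total after k=2: 0.00289359.
Order-3 term: 1/30240 · (-3.61251e-07 − (-1.17560e-05)) = 3.76810e-10.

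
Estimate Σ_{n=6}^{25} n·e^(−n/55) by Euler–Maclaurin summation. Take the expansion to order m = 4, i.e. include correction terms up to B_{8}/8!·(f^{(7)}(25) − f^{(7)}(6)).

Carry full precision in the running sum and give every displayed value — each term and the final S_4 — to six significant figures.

Integral: ∫_6^25 x·e^(−x/55) dx = 215.417.
Boundary: ½(f(6) + f(25)) = ½(5.37989 + 15.8684) = 10.6242.
So far: 226.041.
k=1: B_{2}/(2)! × [f^{(1)}(25) − f^{(1)}(6)] = 1/12 × (0.346220 − 0.798833) = -0.0377177.
Running total after k=1: 226.003.
k=2: B_{4}/(4)! × [f^{(3)}(25) − f^{(3)}(6)] = −1/720 × (0.000534113 − 0.000856903) = 4.48319e-07.
Running total after k=2: 226.003.
k=3: B_{6}/(6)! × [f^{(5)}(25) − f^{(5)}(6)] = 1/30240 × (3.15297e-07 − 4.79249e-07) = -5.42169e-12.
Running total after k=3: 226.003.
k=4: B_{8}/(8)! × [f^{(7)}(25) − f^{(7)}(6)] = −1/1209600 × (1.50092e-10 − 2.23215e-10) = 6.04521e-17.

S_4 ≈ 226.003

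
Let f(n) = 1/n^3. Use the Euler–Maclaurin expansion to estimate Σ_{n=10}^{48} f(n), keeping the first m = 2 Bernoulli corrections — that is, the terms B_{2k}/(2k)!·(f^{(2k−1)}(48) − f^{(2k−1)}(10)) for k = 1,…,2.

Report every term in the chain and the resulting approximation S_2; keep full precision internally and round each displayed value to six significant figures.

∫_10^48 1/x^3 dx evaluates to 0.00478299.
½[f(10) + f(48)] = ½[0.00100000 + 9.04225e-06] = 0.000504521.
So far: 0.00528751.
Correction k=1: B_{2}/2! · (f^{(1)}(48) − f^{(1)}(10)) = 1/12 · (-5.65140e-07 − (-0.000300000)) = 2.49529e-05.
Running total after k=1: 0.00531246.
Correction k=2: B_{4}/4! · (f^{(3)}(48) − f^{(3)}(10)) = −1/720 · (-4.90573e-09 − (-6.00000e-05)) = -8.33265e-08.

S_2 ≈ 0.00531238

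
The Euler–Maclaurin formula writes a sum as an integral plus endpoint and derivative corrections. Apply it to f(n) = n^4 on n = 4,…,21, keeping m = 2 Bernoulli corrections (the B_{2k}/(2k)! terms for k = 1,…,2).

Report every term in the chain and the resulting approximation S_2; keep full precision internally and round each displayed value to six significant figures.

The integral term ∫_4^21 x^4 dx = 816615.
½[f(4) + f(21)] = ½[256.000 + 194481] = 97368.5.
Running total after boundary: 913984.
Order-1 term: 1/12 · (37044.0 − 256.000) = 3065.67.
Partial sum through k=1: 917050.
Order-2 term: −1/720 · (504.000 − 96.0000) = -0.566667.

S_2 ≈ 917049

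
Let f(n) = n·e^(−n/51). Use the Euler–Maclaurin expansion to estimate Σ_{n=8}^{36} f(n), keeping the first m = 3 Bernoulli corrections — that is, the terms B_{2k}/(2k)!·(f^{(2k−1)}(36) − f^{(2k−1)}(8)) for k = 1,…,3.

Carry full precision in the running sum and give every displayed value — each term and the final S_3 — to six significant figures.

S_3 ≈ 393.989

Integral: ∫_8^36 x·e^(−x/51) dx = 381.731.
Endpoint term: (f(8) + f(36))/2 = (6.83857 + 17.7722)/2 = 12.3054.
Integral + boundary = 394.037.
Order-1 term: 1/12 · (0.145198 − 0.720732) = -0.0479612.
Partial sum through k=1: 393.989.
Order-2 term: −1/720 · (0.000435426 − 0.000934400) = 6.93019e-07.
Partial sum through k=2: 393.989.
Order-3 term: 1/30240 · (3.13352e-07 − 6.11958e-07) = -9.87453e-12.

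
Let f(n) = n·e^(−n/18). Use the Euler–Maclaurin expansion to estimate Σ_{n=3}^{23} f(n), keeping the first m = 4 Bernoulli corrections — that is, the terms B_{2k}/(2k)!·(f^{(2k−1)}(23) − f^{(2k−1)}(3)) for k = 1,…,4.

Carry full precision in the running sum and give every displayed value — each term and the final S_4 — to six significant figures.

S_4 ≈ 118.731

∫_3^23 x·e^(−x/18) dx evaluates to 114.322.
Endpoint term: (f(3) + f(23))/2 = (2.53945 + 6.40908)/2 = 4.47426.
So far: 118.796.
k=1: B_{2}/(2)! × [f^{(1)}(23) − f^{(1)}(3)] = 1/12 × (-0.0774044 − 0.705401) = -0.0652338.
Running total after k=1: 118.731.
k=2: B_{4}/(4)! × [f^{(3)}(23) − f^{(3)}(3)] = −1/720 × (0.00148120 − 0.00740236) = 8.22384e-06.
Running total after k=2: 118.731.
k=3: B_{6}/(6)! × [f^{(5)}(23) − f^{(5)}(3)] = 1/30240 × (9.88053e-06 − 3.89739e-05) = -9.62084e-10.
Running total after k=3: 118.731.
k=4: B_{8}/(8)! × [f^{(7)}(23) − f^{(7)}(3)] = −1/1209600 × (4.68811e-08 − 1.70065e-07) = 1.01839e-13.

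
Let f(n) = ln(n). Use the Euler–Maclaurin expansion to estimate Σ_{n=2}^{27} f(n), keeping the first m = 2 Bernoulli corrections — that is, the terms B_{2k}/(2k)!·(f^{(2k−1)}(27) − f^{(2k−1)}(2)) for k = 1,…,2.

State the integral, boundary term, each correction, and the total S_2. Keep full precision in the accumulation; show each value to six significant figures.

Integral: ∫_2^27 ln(x) dx = 62.6013.
Endpoint term: (f(2) + f(27))/2 = (0.693147 + 3.29584)/2 = 1.99449.
So far: 64.5958.
k=1: B_{2}/(2)! × [f^{(1)}(27) − f^{(1)}(2)] = 1/12 × (0.0370370 − 0.500000) = -0.0385802.
After k=1: 64.5572.
k=2: B_{4}/(4)! × [f^{(3)}(27) − f^{(3)}(2)] = −1/720 × (0.000101611 − 0.250000) = 0.000347081.

S_2 ≈ 64.5576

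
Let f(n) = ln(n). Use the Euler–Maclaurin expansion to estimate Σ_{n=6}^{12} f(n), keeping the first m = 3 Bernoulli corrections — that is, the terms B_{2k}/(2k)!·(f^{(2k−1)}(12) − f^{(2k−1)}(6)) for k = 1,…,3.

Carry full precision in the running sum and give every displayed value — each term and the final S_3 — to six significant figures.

S_3 ≈ 15.1997

∫_6^12 ln(x) dx evaluates to 13.0683.
½[f(6) + f(12)] = ½[1.79176 + 2.48491] = 2.13833.
So far: 15.2067.
Correction k=1: B_{2}/2! · (f^{(1)}(12) − f^{(1)}(6)) = 1/12 · (0.0833333 − 0.166667) = -0.00694444.
Running total after k=1: 15.1997.
Correction k=2: B_{4}/4! · (f^{(3)}(12) − f^{(3)}(6)) = −1/720 · (0.00115741 − 0.00925926) = 1.12526e-05.
Running total after k=2: 15.1997.
Correction k=3: B_{6}/6! · (f^{(5)}(12) − f^{(5)}(6)) = 1/30240 · (9.64506e-05 − 0.00308642) = -9.88746e-08.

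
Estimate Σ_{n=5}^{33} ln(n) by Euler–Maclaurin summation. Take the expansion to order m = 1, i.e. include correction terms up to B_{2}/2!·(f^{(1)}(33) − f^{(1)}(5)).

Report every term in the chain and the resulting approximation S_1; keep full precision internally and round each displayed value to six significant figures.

The integral term ∫_5^33 ln(x) dx = 79.3376.
½[f(5) + f(33)] = ½[1.60944 + 3.49651] = 2.55297.
Running total after boundary: 81.8905.
Order-1 term: 1/12 · (0.0303030 − 0.200000) = -0.0141414.

S_1 ≈ 81.8764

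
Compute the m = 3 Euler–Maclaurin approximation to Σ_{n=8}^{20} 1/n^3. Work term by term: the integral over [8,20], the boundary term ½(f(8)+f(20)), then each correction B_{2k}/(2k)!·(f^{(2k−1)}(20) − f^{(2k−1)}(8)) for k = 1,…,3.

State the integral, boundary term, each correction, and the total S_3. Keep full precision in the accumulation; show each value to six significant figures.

∫_8^20 1/x^3 dx evaluates to 0.00656250.
Endpoint term: (f(8) + f(20))/2 = (0.00195312 + 0.000125000)/2 = 0.00103906.
So far: 0.00760156.
Order-1 term: 1/12 · (-1.87500e-05 − (-0.000732422)) = 5.94727e-05.
After k=1: 0.00766104.
Order-2 term: −1/720 · (-9.37500e-07 − (-0.000228882)) = -3.16589e-07.
After k=2: 0.00766072.
Order-3 term: 1/30240 · (-9.84375e-08 − (-0.000150204)) = 4.96380e-09.

S_3 ≈ 0.00766072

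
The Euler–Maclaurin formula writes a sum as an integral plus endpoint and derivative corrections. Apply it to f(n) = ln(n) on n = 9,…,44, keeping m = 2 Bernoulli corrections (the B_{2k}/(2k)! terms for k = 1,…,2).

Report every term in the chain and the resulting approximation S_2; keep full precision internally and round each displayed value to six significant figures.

∫_9^44 ln(x) dx evaluates to 111.729.
Boundary: ½(f(9) + f(44)) = ½(2.19722 + 3.78419) = 2.99071.
So far: 114.720.
Order-1 term: 1/12 · (0.0227273 − 0.111111) = -0.00736532.
Partial sum through k=1: 114.713.
Order-2 term: −1/720 · (2.34786e-05 − 0.00274348) = 3.77779e-06.

S_2 ≈ 114.713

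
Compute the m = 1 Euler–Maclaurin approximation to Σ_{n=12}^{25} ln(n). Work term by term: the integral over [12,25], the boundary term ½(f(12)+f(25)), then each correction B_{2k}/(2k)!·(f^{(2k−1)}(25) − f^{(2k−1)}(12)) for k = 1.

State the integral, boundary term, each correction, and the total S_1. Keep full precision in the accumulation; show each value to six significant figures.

S_1 ≈ 40.5013

Integral: ∫_12^25 ln(x) dx = 37.6530.
Boundary: ½(f(12) + f(25)) = ½(2.48491 + 3.21888) = 2.85189.
So far: 40.5049.
Correction k=1: B_{2}/2! · (f^{(1)}(25) − f^{(1)}(12)) = 1/12 · (0.0400000 − 0.0833333) = -0.00361111.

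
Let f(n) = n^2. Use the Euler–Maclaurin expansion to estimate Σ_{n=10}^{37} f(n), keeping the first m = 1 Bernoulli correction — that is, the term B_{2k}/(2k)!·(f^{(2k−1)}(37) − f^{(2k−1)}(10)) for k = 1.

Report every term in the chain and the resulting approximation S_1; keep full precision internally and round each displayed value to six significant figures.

The integral term ∫_10^37 x^2 dx = 16551.0.
Boundary: ½(f(10) + f(37)) = ½(100.000 + 1369.00) = 734.500.
So far: 17285.5.
Order-1 term: 1/12 · (74.0000 − 20.0000) = 4.50000.

S_1 ≈ 17290.0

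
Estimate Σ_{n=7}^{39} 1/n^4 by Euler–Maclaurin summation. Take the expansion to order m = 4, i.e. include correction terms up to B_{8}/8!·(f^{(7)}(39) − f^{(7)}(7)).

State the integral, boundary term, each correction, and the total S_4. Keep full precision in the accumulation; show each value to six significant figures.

∫_7^39 1/x^4 dx evaluates to 0.000966198.
½[f(7) + f(39)] = ½[0.000416493 + 4.32257e-07] = 0.000208463.
Running total after boundary: 0.00117466.
k=1: B_{2}/(2)! × [f^{(1)}(39) − f^{(1)}(7)] = 1/12 × (-4.43340e-08 − (-0.000237996)) = 1.98293e-05.
Partial sum through k=1: 0.00119449.
k=2: B_{4}/(4)! × [f^{(3)}(39) − f^{(3)}(7)] = −1/720 × (-8.74438e-10 − (-0.000145712)) = -2.02376e-07.
Partial sum through k=2: 0.00119429.
k=3: B_{6}/(6)! × [f^{(5)}(39) − f^{(5)}(7)] = 1/30240 × (-3.21950e-11 − (-0.000166528)) = 5.50687e-09.
Partial sum through k=3: 0.00119429.
k=4: B_{8}/(8)! × [f^{(7)}(39) − f^{(7)}(7)] = −1/1209600 × (-1.90503e-12 − (-0.000305868)) = -2.52867e-10.

S_4 ≈ 0.00119429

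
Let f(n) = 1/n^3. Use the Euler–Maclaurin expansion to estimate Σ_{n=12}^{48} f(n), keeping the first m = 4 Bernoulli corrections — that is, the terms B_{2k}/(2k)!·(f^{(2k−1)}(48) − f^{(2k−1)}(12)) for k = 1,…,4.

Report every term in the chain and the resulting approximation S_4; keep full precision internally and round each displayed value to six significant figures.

S_4 ≈ 0.00356106

∫_12^48 1/x^3 dx evaluates to 0.00325521.
Endpoint term: (f(12) + f(48))/2 = (0.000578704 + 9.04225e-06)/2 = 0.000293873.
Integral + boundary = 0.00354908.
Order-1 term: 1/12 · (-5.65140e-07 − (-0.000144676)) = 1.20092e-05.
After k=1: 0.00356109.
Order-2 term: −1/720 · (-4.90573e-09 − (-2.00939e-05)) = -2.79014e-08.
After k=2: 0.00356106.
Order-3 term: 1/30240 · (-8.94274e-11 − (-5.86071e-06)) = 1.93804e-10.
After k=3: 0.00356106.
Order-4 term: −1/1209600 · (-2.79461e-12 − (-2.93036e-06)) = -2.42258e-12.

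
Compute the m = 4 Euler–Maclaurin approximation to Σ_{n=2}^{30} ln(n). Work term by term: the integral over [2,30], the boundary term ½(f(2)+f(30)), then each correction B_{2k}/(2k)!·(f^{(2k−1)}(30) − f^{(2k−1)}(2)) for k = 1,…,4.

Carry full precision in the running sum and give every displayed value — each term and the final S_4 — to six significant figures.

Integral: ∫_2^30 ln(x) dx = 72.6496.
Endpoint term: (f(2) + f(30))/2 = (0.693147 + 3.40120)/2 = 2.04717.
Running total after boundary: 74.6968.
Order-1 term: 1/12 · (0.0333333 − 0.500000) = -0.0388889.
After k=1: 74.6579.
Order-2 term: −1/720 · (7.40741e-05 − 0.250000) = 0.000347119.
After k=2: 74.6583.
Order-3 term: 1/30240 · (9.87654e-07 − 0.750000) = -2.48016e-05.
After k=3: 74.6582.
Order-4 term: −1/1209600 · (3.29218e-08 − 5.62500) = 4.65030e-06.

S_4 ≈ 74.6582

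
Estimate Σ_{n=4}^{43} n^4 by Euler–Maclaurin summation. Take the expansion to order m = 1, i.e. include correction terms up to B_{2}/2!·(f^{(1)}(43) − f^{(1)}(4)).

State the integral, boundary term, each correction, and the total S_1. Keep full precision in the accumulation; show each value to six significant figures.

∫_4^43 x^4 dx evaluates to 2.94015e+07.
½[f(4) + f(43)] = ½[256.000 + 3.41880e+06] = 1.70953e+06.
Running total after boundary: 3.11110e+07.
k=1: B_{2}/(2)! × [f^{(1)}(43) − f^{(1)}(4)] = 1/12 × (318028 − 256.000) = 26481.0.

S_1 ≈ 3.11375e+07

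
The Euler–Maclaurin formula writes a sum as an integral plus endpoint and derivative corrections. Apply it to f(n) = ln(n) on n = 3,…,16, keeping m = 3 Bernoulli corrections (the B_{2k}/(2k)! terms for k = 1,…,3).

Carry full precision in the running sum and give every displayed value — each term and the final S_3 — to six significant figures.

S_3 ≈ 29.9787

The integral term ∫_3^16 ln(x) dx = 28.0656.
Endpoint term: (f(3) + f(16))/2 = (1.09861 + 2.77259)/2 = 1.93560.
Integral + boundary = 30.0012.
Correction k=1: B_{2}/2! · (f^{(1)}(16) − f^{(1)}(3)) = 1/12 · (0.0625000 − 0.333333) = -0.0225694.
Running total after k=1: 29.9786.
Correction k=2: B_{4}/4! · (f^{(3)}(16) − f^{(3)}(3)) = −1/720 · (0.000488281 − 0.0740741) = 0.000102202.
Running total after k=2: 29.9787.
Correction k=3: B_{6}/6! · (f^{(5)}(16) − f^{(5)}(3)) = 1/30240 · (2.28882e-05 − 0.0987654) = -3.26530e-06.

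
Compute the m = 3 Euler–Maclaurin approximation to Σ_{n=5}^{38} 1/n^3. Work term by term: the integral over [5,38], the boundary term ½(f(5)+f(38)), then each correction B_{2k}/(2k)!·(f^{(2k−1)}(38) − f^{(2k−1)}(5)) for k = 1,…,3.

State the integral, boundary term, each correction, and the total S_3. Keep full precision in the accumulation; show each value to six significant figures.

S_3 ≈ 0.0240576

∫_5^38 1/x^3 dx evaluates to 0.0196537.
Boundary: ½(f(5) + f(38)) = ½(0.00800000 + 1.82242e-05) = 0.00400911.
So far: 0.0236629.
Correction k=1: B_{2}/2! · (f^{(1)}(38) − f^{(1)}(5)) = 1/12 · (-1.43876e-06 − (-0.00480000)) = 0.000399880.
Partial sum through k=1: 0.0240627.
Correction k=2: B_{4}/4! · (f^{(3)}(38) − f^{(3)}(5)) = −1/720 · (-1.99274e-08 − (-0.00384000)) = -5.33331e-06.
Partial sum through k=2: 0.0240574.
Correction k=3: B_{6}/6! · (f^{(5)}(38) − f^{(5)}(5)) = 1/30240 · (-5.79605e-10 − (-0.00645120)) = 2.13333e-07.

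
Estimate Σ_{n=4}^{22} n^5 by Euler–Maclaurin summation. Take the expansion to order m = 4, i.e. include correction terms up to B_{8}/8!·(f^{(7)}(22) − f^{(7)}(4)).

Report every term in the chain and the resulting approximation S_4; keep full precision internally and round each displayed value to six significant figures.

S_4 ≈ 2.15708e+07

The integral term ∫_4^22 x^5 dx = 1.88960e+07.
Boundary: ½(f(4) + f(22)) = ½(1024.00 + 5.15363e+06) = 2.57733e+06.
Running total after boundary: 2.14733e+07.
Correction k=1: B_{2}/2! · (f^{(1)}(22) − f^{(1)}(4)) = 1/12 · (1.17128e+06 − 1280.00) = 97500.0.
Partial sum through k=1: 2.15708e+07.
Correction k=2: B_{4}/4! · (f^{(3)}(22) − f^{(3)}(4)) = −1/720 · (29040.0 − 960.000) = -39.0000.
Partial sum through k=2: 2.15708e+07.
Correction k=3: B_{6}/6! · (f^{(5)}(22) − f^{(5)}(4)) = 1/30240 · (120.000 − 120.000) = 0.00000.
Partial sum through k=3: 2.15708e+07.
Correction k=4: B_{8}/8! · (f^{(7)}(22) − f^{(7)}(4)) = −1/1209600 · (0.00000 − 0.00000) = 0.00000.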